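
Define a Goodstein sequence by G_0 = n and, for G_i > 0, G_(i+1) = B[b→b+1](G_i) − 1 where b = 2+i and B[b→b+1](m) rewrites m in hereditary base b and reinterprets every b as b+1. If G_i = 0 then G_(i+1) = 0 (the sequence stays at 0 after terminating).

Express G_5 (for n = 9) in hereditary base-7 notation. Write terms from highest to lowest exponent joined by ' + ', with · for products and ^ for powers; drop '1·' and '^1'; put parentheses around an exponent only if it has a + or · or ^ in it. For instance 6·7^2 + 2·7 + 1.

G_0 = 9. HB_2(9) = 2^(2 + 1) + 1. Bump = 82. G_1 = 81.
G_1 = 81. HB_3(81) = 3^(3 + 1). Bump = 1024. G_2 = 1023.
G_2 = 1023. HB_4(1023) = 3·4^4 + 3·4^3 + 3·4^2 + 3·4 + 3. Bump = 9843. G_3 = 9842.
G_3 = 9842. HB_5(9842) = 3·5^5 + 3·5^3 + 3·5^2 + 3·5 + 2. Bump = 140744. G_4 = 140743.
G_4 = 140743. HB_6(140743) = 3·6^6 + 3·6^3 + 3·6^2 + 3·6 + 1. Bump = 2471827. G_5 = 2471826.
G_5 = 2471826. HB_7(2471826) = 3·7^7 + 3·7^3 + 3·7^2 + 3·7. Bump = 50333400. G_6 = 50333399.

3·7^7 + 3·7^3 + 3·7^2 + 3·7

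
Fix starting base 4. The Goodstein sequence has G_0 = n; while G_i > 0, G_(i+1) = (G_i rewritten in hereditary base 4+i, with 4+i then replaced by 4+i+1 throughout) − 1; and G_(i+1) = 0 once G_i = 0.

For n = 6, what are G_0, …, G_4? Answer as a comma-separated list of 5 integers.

6, 6, 6, 6, 5

i=0: 6 = 4 + 2 (b=4); 4→5: 5 + 2 = 7; 7−1 = 6
i=1: 6 = 5 + 1 (b=5); 5→6: 6 + 1 = 7; 7−1 = 6
i=2: 6 = 6 (b=6); 6→7: 7 = 7; 7−1 = 6
i=3: 6 = 6 (b=7); 7→8: 6 = 6; 6−1 = 5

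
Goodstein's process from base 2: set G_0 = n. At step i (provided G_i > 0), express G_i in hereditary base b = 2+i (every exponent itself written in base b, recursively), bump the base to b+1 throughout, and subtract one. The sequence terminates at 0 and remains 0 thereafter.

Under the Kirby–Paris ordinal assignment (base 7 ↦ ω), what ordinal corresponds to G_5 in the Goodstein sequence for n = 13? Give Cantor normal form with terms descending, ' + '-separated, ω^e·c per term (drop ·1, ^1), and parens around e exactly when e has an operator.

ω^(ω + 1) + ω^3·3 + ω^2·3 + ω·3

G_0=13  [base 2] 2^(2 + 1) + 2^2 + 1  →[2↦3]→  3^(3 + 1) + 3^3 + 1 = 109  −1 ⇒ G_1=108
G_1=108  [base 3] 3^(3 + 1) + 3^3  →[3↦4]→  4^(4 + 1) + 4^4 = 1280  −1 ⇒ G_2=1279
G_2=1279  [base 4] 4^(4 + 1) + 3·4^3 + 3·4^2 + 3·4 + 3  →[4↦5]→  5^(5 + 1) + 3·5^3 + 3·5^2 + 3·5 + 3 = 16093  −1 ⇒ G_3=16092
G_3=16092  [base 5] 5^(5 + 1) + 3·5^3 + 3·5^2 + 3·5 + 2  →[5↦6]→  6^(6 + 1) + 3·6^3 + 3·6^2 + 3·6 + 2 = 280712  −1 ⇒ G_4=280711
G_4=280711  [base 6] 6^(6 + 1) + 3·6^3 + 3·6^2 + 3·6 + 1  →[6↦7]→  7^(7 + 1) + 3·7^3 + 3·7^2 + 3·7 + 1 = 5765999  −1 ⇒ G_5=5765998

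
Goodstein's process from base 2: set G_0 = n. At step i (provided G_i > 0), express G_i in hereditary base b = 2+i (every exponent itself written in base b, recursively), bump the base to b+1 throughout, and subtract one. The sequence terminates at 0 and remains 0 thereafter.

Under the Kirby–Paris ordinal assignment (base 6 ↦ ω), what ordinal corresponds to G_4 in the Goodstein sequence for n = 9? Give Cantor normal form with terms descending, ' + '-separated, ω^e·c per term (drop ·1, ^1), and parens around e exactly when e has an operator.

ω^ω·3 + ω^3·3 + ω^2·3 + ω·3 + 1

G_0 = 9. HB_2(9) = 2^(2 + 1) + 1. Bump = 82. G_1 = 81.
G_1 = 81. HB_3(81) = 3^(3 + 1). Bump = 1024. G_2 = 1023.
G_2 = 1023. HB_4(1023) = 3·4^4 + 3·4^3 + 3·4^2 + 3·4 + 3. Bump = 9843. G_3 = 9842.
G_3 = 9842. HB_5(9842) = 3·5^5 + 3·5^3 + 3·5^2 + 3·5 + 2. Bump = 140744. G_4 = 140743.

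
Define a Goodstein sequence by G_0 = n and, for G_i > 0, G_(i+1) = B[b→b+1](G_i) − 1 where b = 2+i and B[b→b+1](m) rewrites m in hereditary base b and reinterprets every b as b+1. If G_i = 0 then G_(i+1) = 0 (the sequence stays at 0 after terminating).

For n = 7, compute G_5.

G_0=7  [base 2] 2^2 + 2 + 1  →[2↦3]→  3^3 + 3 + 1 = 31  −1 ⇒ G_1=30
G_1=30  [base 3] 3^3 + 3  →[3↦4]→  4^4 + 4 = 260  −1 ⇒ G_2=259
G_2=259  [base 4] 4^4 + 3  →[4↦5]→  5^5 + 3 = 3128  −1 ⇒ G_3=3127
G_3=3127  [base 5] 5^5 + 2  →[5↦6]→  6^6 + 2 = 46658  −1 ⇒ G_4=46657
G_4=46657  [base 6] 6^6 + 1  →[6↦7]→  7^7 + 1 = 823544  −1 ⇒ G_5=823543

823543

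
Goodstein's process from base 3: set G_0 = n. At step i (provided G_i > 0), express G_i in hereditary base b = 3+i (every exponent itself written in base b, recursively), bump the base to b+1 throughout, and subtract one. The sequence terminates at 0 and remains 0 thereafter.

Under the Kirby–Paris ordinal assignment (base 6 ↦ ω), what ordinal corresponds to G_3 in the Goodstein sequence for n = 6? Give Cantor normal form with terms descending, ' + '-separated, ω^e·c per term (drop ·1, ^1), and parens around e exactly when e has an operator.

ω + 1

step 0: 6 = 2·3; sub 4 for 3: 2·4; = 8; G_1 = 8−1 = 7
step 1: 7 = 4 + 3; sub 5 for 4: 5 + 3; = 8; G_2 = 8−1 = 7
step 2: 7 = 5 + 2; sub 6 for 5: 6 + 2; = 8; G_3 = 8−1 = 7
step 3: 7 = 6 + 1; sub 7 for 6: 7 + 1; = 8; G_4 = 8−1 = 7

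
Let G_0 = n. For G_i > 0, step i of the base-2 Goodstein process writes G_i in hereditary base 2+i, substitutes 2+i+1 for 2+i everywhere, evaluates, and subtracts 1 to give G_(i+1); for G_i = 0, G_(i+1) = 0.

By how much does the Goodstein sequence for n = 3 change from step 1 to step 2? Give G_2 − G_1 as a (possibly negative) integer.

0

[0] 3 ≡ 2 + 1 (base 2). Lift 3: 4. −1: 3.
[1] 3 ≡ 3 (base 3). Lift 4: 4. −1: 3.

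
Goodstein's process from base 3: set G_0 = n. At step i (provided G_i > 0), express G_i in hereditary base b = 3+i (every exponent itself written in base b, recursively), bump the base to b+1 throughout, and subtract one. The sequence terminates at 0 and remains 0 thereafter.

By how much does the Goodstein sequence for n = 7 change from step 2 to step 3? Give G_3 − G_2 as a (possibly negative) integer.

i=0: 7 = 2·3 + 1 (b=3); 3→4: 2·4 + 1 = 9; 9−1 = 8
i=1: 8 = 2·4 (b=4); 4→5: 2·5 = 10; 10−1 = 9
i=2: 9 = 5 + 4 (b=5); 5→6: 6 + 4 = 10; 10−1 = 9

0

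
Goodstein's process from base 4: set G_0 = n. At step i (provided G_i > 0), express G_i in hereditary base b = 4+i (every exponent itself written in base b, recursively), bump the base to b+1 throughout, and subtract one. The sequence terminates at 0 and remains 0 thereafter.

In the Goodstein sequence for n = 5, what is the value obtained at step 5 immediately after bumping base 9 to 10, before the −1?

5 —HB4→ 4 + 1 —bump→ 5 + 1 = 6 —(−1)→ 5
5 —HB5→ 5 —bump→ 6 = 6 —(−1)→ 5
5 —HB6→ 5 —bump→ 5 = 5 —(−1)→ 4
4 —HB7→ 4 —bump→ 4 = 4 —(−1)→ 3
3 —HB8→ 3 —bump→ 3 = 3 —(−1)→ 2
2 —HB9→ 2 —bump→ 2 = 2 —(−1)→ 1

2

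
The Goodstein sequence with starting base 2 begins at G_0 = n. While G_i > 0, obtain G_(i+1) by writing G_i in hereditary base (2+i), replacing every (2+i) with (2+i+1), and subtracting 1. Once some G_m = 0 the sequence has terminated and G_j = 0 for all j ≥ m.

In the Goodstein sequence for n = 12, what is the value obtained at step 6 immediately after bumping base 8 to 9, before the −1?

3486784575

12 —HB2→ 2^(2 + 1) + 2^2 —bump→ 3^(3 + 1) + 3^3 = 108 —(−1)→ 107
107 —HB3→ 3^(3 + 1) + 2·3^2 + 2·3 + 2 —bump→ 4^(4 + 1) + 2·4^2 + 2·4 + 2 = 1066 —(−1)→ 1065
1065 —HB4→ 4^(4 + 1) + 2·4^2 + 2·4 + 1 —bump→ 5^(5 + 1) + 2·5^2 + 2·5 + 1 = 15686 —(−1)→ 15685
15685 —HB5→ 5^(5 + 1) + 2·5^2 + 2·5 —bump→ 6^(6 + 1) + 2·6^2 + 2·6 = 280020 —(−1)→ 280019
280019 —HB6→ 6^(6 + 1) + 2·6^2 + 6 + 5 —bump→ 7^(7 + 1) + 2·7^2 + 7 + 5 = 5764911 —(−1)→ 5764910
5764910 —HB7→ 7^(7 + 1) + 2·7^2 + 7 + 4 —bump→ 8^(8 + 1) + 2·8^2 + 8 + 4 = 134217868 —(−1)→ 134217867
134217867 —HB8→ 8^(8 + 1) + 2·8^2 + 8 + 3 —bump→ 9^(9 + 1) + 2·9^2 + 9 + 3 = 3486784575 —(−1)→ 3486784574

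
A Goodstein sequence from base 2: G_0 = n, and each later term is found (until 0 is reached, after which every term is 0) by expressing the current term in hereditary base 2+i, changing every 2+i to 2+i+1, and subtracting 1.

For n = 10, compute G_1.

step 0: 10 = 2^(2 + 1) + 2; sub 3 for 2: 3^(3 + 1) + 3; = 84; G_1 = 84−1 = 83
step 1: 83 = 3^(3 + 1) + 2; sub 4 for 3: 4^(4 + 1) + 2; = 1026; G_2 = 1026−1 = 1025

83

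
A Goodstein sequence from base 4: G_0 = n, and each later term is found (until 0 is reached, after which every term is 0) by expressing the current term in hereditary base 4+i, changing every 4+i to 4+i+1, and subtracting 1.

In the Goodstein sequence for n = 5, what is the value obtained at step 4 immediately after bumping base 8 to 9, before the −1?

3

[0] 5 ≡ 4 + 1 (base 4). Lift 5: 6. −1: 5.
[1] 5 ≡ 5 (base 5). Lift 6: 6. −1: 5.
[2] 5 ≡ 5 (base 6). Lift 7: 5. −1: 4.
[3] 4 ≡ 4 (base 7). Lift 8: 4. −1: 3.
[4] 3 ≡ 3 (base 8). Lift 9: 3. −1: 2.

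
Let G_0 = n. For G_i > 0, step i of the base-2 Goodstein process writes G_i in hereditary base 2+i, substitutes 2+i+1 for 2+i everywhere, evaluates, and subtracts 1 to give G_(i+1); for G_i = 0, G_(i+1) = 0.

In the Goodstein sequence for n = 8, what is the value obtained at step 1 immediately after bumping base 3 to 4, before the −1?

554

step 0: 8 = 2^(2 + 1); sub 3 for 2: 3^(3 + 1); = 81; G_1 = 81−1 = 80
step 1: 80 = 2·3^3 + 2·3^2 + 2·3 + 2; sub 4 for 3: 2·4^4 + 2·4^2 + 2·4 + 2; = 554; G_2 = 554−1 = 553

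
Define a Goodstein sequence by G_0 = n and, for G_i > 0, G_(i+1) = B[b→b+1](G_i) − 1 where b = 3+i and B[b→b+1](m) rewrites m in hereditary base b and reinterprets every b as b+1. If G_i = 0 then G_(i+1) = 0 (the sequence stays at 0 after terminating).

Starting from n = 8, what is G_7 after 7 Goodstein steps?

11

i=0: 8 = 2·3 + 2 (b=3); 3→4: 2·4 + 2 = 10; 10−1 = 9
i=1: 9 = 2·4 + 1 (b=4); 4→5: 2·5 + 1 = 11; 11−1 = 10
i=2: 10 = 2·5 (b=5); 5→6: 2·6 = 12; 12−1 = 11
i=3: 11 = 6 + 5 (b=6); 6→7: 7 + 5 = 12; 12−1 = 11
i=4: 11 = 7 + 4 (b=7); 7→8: 8 + 4 = 12; 12−1 = 11
i=5: 11 = 8 + 3 (b=8); 8→9: 9 + 3 = 12; 12−1 = 11
i=6: 11 = 9 + 2 (b=9); 9→10: 10 + 2 = 12; 12−1 = 11
i=7: 11 = 10 + 1 (b=10); 10→11: 11 + 1 = 12; 12−1 = 11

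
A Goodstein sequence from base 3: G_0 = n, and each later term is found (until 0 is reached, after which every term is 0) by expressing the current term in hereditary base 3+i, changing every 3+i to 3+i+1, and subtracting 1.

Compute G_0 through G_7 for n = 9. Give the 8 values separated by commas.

9 —HB3→ 3^2 —bump→ 4^2 = 16 —(−1)→ 15
15 —HB4→ 3·4 + 3 —bump→ 3·5 + 3 = 18 —(−1)→ 17
17 —HB5→ 3·5 + 2 —bump→ 3·6 + 2 = 20 —(−1)→ 19
19 —HB6→ 3·6 + 1 —bump→ 3·7 + 1 = 22 —(−1)→ 21
21 —HB7→ 3·7 —bump→ 3·8 = 24 —(−1)→ 23
23 —HB8→ 2·8 + 7 —bump→ 2·9 + 7 = 25 —(−1)→ 24
24 —HB9→ 2·9 + 6 —bump→ 2·10 + 6 = 26 —(−1)→ 25

9, 15, 17, 19, 21, 23, 24, 25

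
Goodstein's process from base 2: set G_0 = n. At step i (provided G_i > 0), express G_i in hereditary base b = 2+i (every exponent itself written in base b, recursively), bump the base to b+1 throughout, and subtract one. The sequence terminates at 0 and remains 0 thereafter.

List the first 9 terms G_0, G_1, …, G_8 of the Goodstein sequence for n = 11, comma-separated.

G_0 = 11. HB_2(11) = 2^(2 + 1) + 2 + 1. Bump = 85. G_1 = 84.
G_1 = 84. HB_3(84) = 3^(3 + 1) + 3. Bump = 1028. G_2 = 1027.
G_2 = 1027. HB_4(1027) = 4^(4 + 1) + 3. Bump = 15628. G_3 = 15627.
G_3 = 15627. HB_5(15627) = 5^(5 + 1) + 2. Bump = 279938. G_4 = 279937.
G_4 = 279937. HB_6(279937) = 6^(6 + 1) + 1. Bump = 5764802. G_5 = 5764801.
G_5 = 5764801. HB_7(5764801) = 7^(7 + 1). Bump = 134217728. G_6 = 134217727.
G_6 = 134217727. HB_8(134217727) = 7·8^8 + 7·8^7 + 7·8^6 + 7·8^5 + 7·8^4 + 7·8^3 + 7·8^2 + 7·8 + 7. Bump = 2749609303. G_7 = 2749609302.
G_7 = 2749609302. HB_9(2749609302) = 7·9^9 + 7·9^7 + 7·9^6 + 7·9^5 + 7·9^4 + 7·9^3 + 7·9^2 + 7·9 + 6. Bump = 70077777776. G_8 = 70077777775.

11, 84, 1027, 15627, 279937, 5764801, 134217727, 2749609302, 70077777775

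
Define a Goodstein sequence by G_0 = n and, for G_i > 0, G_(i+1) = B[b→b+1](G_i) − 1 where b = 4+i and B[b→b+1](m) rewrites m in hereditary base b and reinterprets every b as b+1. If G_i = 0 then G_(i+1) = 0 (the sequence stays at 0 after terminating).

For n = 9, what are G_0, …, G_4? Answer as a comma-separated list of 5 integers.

9, 10, 11, 11, 11

base 4: 9 = 2·4 + 1; at 5: 2·5 + 1 = 11; next = 10
base 5: 10 = 2·5; at 6: 2·6 = 12; next = 11
base 6: 11 = 6 + 5; at 7: 7 + 5 = 12; next = 11
base 7: 11 = 7 + 4; at 8: 8 + 4 = 12; next = 11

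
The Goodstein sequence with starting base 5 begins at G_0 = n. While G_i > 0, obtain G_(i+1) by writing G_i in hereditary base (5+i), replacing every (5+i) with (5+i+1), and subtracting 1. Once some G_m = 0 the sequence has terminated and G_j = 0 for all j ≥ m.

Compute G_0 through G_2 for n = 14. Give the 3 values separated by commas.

[0] 14 ≡ 2·5 + 4 (base 5). Lift 6: 16. −1: 15.
[1] 15 ≡ 2·6 + 3 (base 6). Lift 7: 17. −1: 16.

14, 15, 16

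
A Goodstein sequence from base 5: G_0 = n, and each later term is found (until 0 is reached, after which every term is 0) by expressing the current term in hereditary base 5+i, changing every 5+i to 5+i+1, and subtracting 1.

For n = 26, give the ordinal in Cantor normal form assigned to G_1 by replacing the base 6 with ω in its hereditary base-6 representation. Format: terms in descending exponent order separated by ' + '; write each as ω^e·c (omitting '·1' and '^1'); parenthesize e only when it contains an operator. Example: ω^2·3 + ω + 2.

(0) 26|_5 = 5^2 + 1 ↦ 6^2 + 1|_6 = 37 ⇒ 36
(1) 36|_6 = 6^2 ↦ 7^2|_7 = 49 ⇒ 48

ω^2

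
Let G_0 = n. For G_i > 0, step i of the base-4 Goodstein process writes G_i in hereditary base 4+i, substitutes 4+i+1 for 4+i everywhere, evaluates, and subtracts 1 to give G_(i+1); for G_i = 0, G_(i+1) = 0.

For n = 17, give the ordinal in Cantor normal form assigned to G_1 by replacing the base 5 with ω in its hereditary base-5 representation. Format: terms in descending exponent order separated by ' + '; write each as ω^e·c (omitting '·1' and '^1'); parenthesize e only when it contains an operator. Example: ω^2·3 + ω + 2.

[0] 17 ≡ 4^2 + 1 (base 4). Lift 5: 26. −1: 25.
[1] 25 ≡ 5^2 (base 5). Lift 6: 36. −1: 35.

ω^2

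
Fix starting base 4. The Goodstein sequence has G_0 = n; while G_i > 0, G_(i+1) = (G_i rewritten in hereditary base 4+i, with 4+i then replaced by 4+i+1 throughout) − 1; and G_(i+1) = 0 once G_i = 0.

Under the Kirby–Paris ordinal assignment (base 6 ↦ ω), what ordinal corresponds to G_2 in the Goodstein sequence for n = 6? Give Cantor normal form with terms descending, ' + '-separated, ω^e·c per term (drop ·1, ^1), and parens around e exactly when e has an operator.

6 —HB4→ 4 + 2 —bump→ 5 + 2 = 7 —(−1)→ 6
6 —HB5→ 5 + 1 —bump→ 6 + 1 = 7 —(−1)→ 6
6 —HB6→ 6 —bump→ 7 = 7 —(−1)→ 6

ω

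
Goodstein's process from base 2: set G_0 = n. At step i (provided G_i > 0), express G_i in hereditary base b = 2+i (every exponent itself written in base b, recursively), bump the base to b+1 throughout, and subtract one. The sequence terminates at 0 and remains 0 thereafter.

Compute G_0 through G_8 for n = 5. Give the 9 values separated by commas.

G_0 = 5. HB_2(5) = 2^2 + 1. Bump = 28. G_1 = 27.
G_1 = 27. HB_3(27) = 3^3. Bump = 256. G_2 = 255.
G_2 = 255. HB_4(255) = 3·4^3 + 3·4^2 + 3·4 + 3. Bump = 468. G_3 = 467.
G_3 = 467. HB_5(467) = 3·5^3 + 3·5^2 + 3·5 + 2. Bump = 776. G_4 = 775.
G_4 = 775. HB_6(775) = 3·6^3 + 3·6^2 + 3·6 + 1. Bump = 1198. G_5 = 1197.
G_5 = 1197. HB_7(1197) = 3·7^3 + 3·7^2 + 3·7. Bump = 1752. G_6 = 1751.
G_6 = 1751. HB_8(1751) = 3·8^3 + 3·8^2 + 2·8 + 7. Bump = 2455. G_7 = 2454.
G_7 = 2454. HB_9(2454) = 3·9^3 + 3·9^2 + 2·9 + 6. Bump = 3326. G_8 = 3325.

5, 27, 255, 467, 775, 1197, 1751, 2454, 3325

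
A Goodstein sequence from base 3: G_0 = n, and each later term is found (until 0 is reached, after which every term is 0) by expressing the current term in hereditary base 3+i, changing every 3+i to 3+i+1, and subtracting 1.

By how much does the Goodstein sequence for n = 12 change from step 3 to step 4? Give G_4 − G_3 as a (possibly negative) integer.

12

i=0: 12 = 3^2 + 3 (b=3); 3→4: 4^2 + 4 = 20; 20−1 = 19
i=1: 19 = 4^2 + 3 (b=4); 4→5: 5^2 + 3 = 28; 28−1 = 27
i=2: 27 = 5^2 + 2 (b=5); 5→6: 6^2 + 2 = 38; 38−1 = 37
i=3: 37 = 6^2 + 1 (b=6); 6→7: 7^2 + 1 = 50; 50−1 = 49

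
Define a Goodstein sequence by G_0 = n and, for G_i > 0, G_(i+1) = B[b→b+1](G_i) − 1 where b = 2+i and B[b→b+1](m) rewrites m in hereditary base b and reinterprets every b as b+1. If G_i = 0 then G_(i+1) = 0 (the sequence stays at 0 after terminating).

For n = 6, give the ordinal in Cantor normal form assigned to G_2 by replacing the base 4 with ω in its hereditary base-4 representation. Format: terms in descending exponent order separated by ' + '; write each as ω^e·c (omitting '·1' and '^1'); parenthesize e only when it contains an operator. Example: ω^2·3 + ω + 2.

i=0: 6 = 2^2 + 2 (b=2); 2→3: 3^3 + 3 = 30; 30−1 = 29
i=1: 29 = 3^3 + 2 (b=3); 3→4: 4^4 + 2 = 258; 258−1 = 257
i=2: 257 = 4^4 + 1 (b=4); 4→5: 5^5 + 1 = 3126; 3126−1 = 3125

ω^ω + 1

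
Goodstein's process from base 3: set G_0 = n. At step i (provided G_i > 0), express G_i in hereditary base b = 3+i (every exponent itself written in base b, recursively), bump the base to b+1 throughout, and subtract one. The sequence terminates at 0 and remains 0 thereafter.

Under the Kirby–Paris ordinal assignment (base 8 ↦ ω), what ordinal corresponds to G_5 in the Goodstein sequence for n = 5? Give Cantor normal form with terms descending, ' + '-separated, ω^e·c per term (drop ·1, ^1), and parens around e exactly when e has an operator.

3

step 0: 5 = 3 + 2; sub 4 for 3: 4 + 2; = 6; G_1 = 6−1 = 5
step 1: 5 = 4 + 1; sub 5 for 4: 5 + 1; = 6; G_2 = 6−1 = 5
step 2: 5 = 5; sub 6 for 5: 6; = 6; G_3 = 6−1 = 5
step 3: 5 = 5; sub 7 for 6: 5; = 5; G_4 = 5−1 = 4
step 4: 4 = 4; sub 8 for 7: 4; = 4; G_5 = 4−1 = 3
step 5: 3 = 3; sub 9 for 8: 3; = 3; G_6 = 3−1 = 2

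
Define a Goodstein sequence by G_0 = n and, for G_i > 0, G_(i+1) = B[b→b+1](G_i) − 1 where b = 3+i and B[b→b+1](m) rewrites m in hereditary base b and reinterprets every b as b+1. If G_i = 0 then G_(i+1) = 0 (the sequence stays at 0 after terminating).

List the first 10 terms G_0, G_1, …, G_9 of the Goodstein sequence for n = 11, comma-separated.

base 3: 11 = 3^2 + 2; at 4: 4^2 + 2 = 18; next = 17
base 4: 17 = 4^2 + 1; at 5: 5^2 + 1 = 26; next = 25
base 5: 25 = 5^2; at 6: 6^2 = 36; next = 35
base 6: 35 = 5·6 + 5; at 7: 5·7 + 5 = 40; next = 39
base 7: 39 = 5·7 + 4; at 8: 5·8 + 4 = 44; next = 43
base 8: 43 = 5·8 + 3; at 9: 5·9 + 3 = 48; next = 47
base 9: 47 = 5·9 + 2; at 10: 5·10 + 2 = 52; next = 51
base 10: 51 = 5·10 + 1; at 11: 5·11 + 1 = 56; next = 55
base 11: 55 = 5·11; at 12: 5·12 = 60; next = 59

11, 17, 25, 35, 39, 43, 47, 51, 55, 59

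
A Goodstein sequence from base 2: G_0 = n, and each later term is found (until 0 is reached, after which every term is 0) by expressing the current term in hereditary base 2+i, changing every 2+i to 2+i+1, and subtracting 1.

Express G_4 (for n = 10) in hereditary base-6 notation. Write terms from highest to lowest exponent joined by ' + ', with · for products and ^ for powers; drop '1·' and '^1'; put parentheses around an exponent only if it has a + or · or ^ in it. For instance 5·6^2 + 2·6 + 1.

5·6^6 + 5·6^5 + 5·6^4 + 5·6^3 + 5·6^2 + 5·6 + 5

G_0 = 10. HB_2(10) = 2^(2 + 1) + 2. Bump = 84. G_1 = 83.
G_1 = 83. HB_3(83) = 3^(3 + 1) + 2. Bump = 1026. G_2 = 1025.
G_2 = 1025. HB_4(1025) = 4^(4 + 1) + 1. Bump = 15626. G_3 = 15625.
G_3 = 15625. HB_5(15625) = 5^(5 + 1). Bump = 279936. G_4 = 279935.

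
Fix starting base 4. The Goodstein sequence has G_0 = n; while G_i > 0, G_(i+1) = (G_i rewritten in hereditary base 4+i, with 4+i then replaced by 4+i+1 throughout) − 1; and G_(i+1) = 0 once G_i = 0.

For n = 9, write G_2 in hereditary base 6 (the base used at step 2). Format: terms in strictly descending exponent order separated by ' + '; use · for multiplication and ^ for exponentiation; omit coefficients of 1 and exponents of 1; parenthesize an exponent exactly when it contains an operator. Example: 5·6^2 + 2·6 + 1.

(0) 9|_4 = 2·4 + 1 ↦ 2·5 + 1|_5 = 11 ⇒ 10
(1) 10|_5 = 2·5 ↦ 2·6|_6 = 12 ⇒ 11
(2) 11|_6 = 6 + 5 ↦ 7 + 5|_7 = 12 ⇒ 11

6 + 5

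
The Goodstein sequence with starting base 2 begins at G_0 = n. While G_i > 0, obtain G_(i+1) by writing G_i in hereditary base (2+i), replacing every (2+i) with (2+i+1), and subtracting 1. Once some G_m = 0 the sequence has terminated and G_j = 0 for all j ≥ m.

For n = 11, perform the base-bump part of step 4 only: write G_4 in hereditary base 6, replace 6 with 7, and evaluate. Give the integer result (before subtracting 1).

5764802

G_0 = 11. HB_2(11) = 2^(2 + 1) + 2 + 1. Bump = 85. G_1 = 84.
G_1 = 84. HB_3(84) = 3^(3 + 1) + 3. Bump = 1028. G_2 = 1027.
G_2 = 1027. HB_4(1027) = 4^(4 + 1) + 3. Bump = 15628. G_3 = 15627.
G_3 = 15627. HB_5(15627) = 5^(5 + 1) + 2. Bump = 279938. G_4 = 279937.
G_4 = 279937. HB_6(279937) = 6^(6 + 1) + 1. Bump = 5764802. G_5 = 5764801.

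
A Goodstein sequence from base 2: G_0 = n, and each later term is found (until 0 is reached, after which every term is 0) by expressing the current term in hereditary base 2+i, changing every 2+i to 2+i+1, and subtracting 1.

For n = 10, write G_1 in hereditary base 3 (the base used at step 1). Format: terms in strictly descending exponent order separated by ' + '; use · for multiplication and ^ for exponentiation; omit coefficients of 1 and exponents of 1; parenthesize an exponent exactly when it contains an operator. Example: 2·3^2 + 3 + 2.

3^(3 + 1) + 2

10 —HB2→ 2^(2 + 1) + 2 —bump→ 3^(3 + 1) + 3 = 84 —(−1)→ 83
83 —HB3→ 3^(3 + 1) + 2 —bump→ 4^(4 + 1) + 2 = 1026 —(−1)→ 1025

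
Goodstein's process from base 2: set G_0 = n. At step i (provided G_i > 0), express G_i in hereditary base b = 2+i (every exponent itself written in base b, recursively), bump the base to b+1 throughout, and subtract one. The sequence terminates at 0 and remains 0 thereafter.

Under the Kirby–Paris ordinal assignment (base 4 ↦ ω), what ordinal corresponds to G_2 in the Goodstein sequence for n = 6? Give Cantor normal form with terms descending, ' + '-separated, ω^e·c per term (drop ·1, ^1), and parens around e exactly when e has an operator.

ω^ω + 1

[0] 6 ≡ 2^2 + 2 (base 2). Lift 3: 30. −1: 29.
[1] 29 ≡ 3^3 + 2 (base 3). Lift 4: 258. −1: 257.
[2] 257 ≡ 4^4 + 1 (base 4). Lift 5: 3126. −1: 3125.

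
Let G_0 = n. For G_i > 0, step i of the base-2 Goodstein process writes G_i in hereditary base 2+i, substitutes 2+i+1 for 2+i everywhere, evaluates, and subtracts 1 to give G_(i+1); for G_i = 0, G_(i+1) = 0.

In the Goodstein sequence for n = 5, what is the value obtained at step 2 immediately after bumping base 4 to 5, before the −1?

G_0 = 5. HB_2(5) = 2^2 + 1. Bump = 28. G_1 = 27.
G_1 = 27. HB_3(27) = 3^3. Bump = 256. G_2 = 255.
G_2 = 255. HB_4(255) = 3·4^3 + 3·4^2 + 3·4 + 3. Bump = 468. G_3 = 467.

468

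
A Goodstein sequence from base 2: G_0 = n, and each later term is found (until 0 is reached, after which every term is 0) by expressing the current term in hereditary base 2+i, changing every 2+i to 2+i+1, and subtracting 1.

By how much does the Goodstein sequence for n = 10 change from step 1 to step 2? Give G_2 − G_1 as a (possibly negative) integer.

942

step 0: 10 = 2^(2 + 1) + 2; sub 3 for 2: 3^(3 + 1) + 3; = 84; G_1 = 84−1 = 83
step 1: 83 = 3^(3 + 1) + 2; sub 4 for 3: 4^(4 + 1) + 2; = 1026; G_2 = 1026−1 = 1025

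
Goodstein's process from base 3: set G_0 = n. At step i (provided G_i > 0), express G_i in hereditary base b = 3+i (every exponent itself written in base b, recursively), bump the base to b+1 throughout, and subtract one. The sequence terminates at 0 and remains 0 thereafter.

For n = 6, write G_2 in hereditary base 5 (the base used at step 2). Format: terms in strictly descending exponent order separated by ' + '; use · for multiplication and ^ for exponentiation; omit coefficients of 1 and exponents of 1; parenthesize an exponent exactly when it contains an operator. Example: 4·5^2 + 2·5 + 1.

5 + 2

G_0=6  [base 3] 2·3  →[3↦4]→  2·4 = 8  −1 ⇒ G_1=7
G_1=7  [base 4] 4 + 3  →[4↦5]→  5 + 3 = 8  −1 ⇒ G_2=7
G_2=7  [base 5] 5 + 2  →[5↦6]→  6 + 2 = 8  −1 ⇒ G_3=7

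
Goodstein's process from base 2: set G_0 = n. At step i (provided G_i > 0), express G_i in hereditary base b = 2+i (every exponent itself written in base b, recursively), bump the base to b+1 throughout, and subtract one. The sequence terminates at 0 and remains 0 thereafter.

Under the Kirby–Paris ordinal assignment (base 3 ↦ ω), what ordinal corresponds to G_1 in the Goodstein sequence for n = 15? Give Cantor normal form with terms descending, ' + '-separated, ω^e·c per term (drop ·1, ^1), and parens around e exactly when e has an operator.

G_0 = 15. HB_2(15) = 2^(2 + 1) + 2^2 + 2 + 1. Bump = 112. G_1 = 111.
G_1 = 111. HB_3(111) = 3^(3 + 1) + 3^3 + 3. Bump = 1284. G_2 = 1283.

ω^(ω + 1) + ω^ω + ω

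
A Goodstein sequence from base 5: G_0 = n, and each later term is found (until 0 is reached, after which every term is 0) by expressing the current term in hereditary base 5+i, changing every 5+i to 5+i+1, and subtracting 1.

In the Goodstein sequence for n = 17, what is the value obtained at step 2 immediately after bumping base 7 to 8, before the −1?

24

(0) 17|_5 = 3·5 + 2 ↦ 3·6 + 2|_6 = 20 ⇒ 19
(1) 19|_6 = 3·6 + 1 ↦ 3·7 + 1|_7 = 22 ⇒ 21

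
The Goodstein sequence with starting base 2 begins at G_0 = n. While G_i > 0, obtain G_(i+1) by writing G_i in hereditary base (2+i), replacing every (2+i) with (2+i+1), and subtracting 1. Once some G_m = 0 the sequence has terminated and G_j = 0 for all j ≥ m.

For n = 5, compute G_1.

[0] 5 ≡ 2^2 + 1 (base 2). Lift 3: 28. −1: 27.
[1] 27 ≡ 3^3 (base 3). Lift 4: 256. −1: 255.

27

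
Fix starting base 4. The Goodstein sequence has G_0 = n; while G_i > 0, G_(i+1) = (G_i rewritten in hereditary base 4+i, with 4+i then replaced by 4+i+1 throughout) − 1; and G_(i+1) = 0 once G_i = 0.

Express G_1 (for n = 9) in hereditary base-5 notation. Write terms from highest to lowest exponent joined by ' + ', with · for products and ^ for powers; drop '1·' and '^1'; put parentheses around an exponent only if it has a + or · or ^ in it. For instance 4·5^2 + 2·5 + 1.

base 4: 9 = 2·4 + 1; at 5: 2·5 + 1 = 11; next = 10
base 5: 10 = 2·5; at 6: 2·6 = 12; next = 11

2·5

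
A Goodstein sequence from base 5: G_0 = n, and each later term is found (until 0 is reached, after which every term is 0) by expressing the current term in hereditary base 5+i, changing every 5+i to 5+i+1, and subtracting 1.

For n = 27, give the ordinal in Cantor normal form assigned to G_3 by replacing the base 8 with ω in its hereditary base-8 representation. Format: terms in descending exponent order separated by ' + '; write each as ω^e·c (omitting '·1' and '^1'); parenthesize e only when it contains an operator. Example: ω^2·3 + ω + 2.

27 —HB5→ 5^2 + 2 —bump→ 6^2 + 2 = 38 —(−1)→ 37
37 —HB6→ 6^2 + 1 —bump→ 7^2 + 1 = 50 —(−1)→ 49
49 —HB7→ 7^2 —bump→ 8^2 = 64 —(−1)→ 63
63 —HB8→ 7·8 + 7 —bump→ 7·9 + 7 = 70 —(−1)→ 69

ω·7 + 7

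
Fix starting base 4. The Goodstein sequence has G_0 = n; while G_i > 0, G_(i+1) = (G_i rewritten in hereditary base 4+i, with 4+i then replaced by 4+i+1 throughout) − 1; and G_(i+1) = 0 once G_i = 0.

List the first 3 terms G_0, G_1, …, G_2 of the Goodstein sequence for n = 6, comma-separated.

G_0 = 6. HB_4(6) = 4 + 2. Bump = 7. G_1 = 6.
G_1 = 6. HB_5(6) = 5 + 1. Bump = 7. G_2 = 6.

6, 6, 6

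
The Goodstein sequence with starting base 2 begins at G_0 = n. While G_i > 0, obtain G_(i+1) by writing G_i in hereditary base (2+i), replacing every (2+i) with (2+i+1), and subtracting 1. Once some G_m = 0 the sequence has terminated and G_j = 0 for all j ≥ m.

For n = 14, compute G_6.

G_0 = 14. HB_2(14) = 2^(2 + 1) + 2^2 + 2. Bump = 111. G_1 = 110.
G_1 = 110. HB_3(110) = 3^(3 + 1) + 3^3 + 2. Bump = 1282. G_2 = 1281.
G_2 = 1281. HB_4(1281) = 4^(4 + 1) + 4^4 + 1. Bump = 18751. G_3 = 18750.
G_3 = 18750. HB_5(18750) = 5^(5 + 1) + 5^5. Bump = 326592. G_4 = 326591.
G_4 = 326591. HB_6(326591) = 6^(6 + 1) + 5·6^5 + 5·6^4 + 5·6^3 + 5·6^2 + 5·6 + 5. Bump = 5862841. G_5 = 5862840.
G_5 = 5862840. HB_7(5862840) = 7^(7 + 1) + 5·7^5 + 5·7^4 + 5·7^3 + 5·7^2 + 5·7 + 4. Bump = 134404972. G_6 = 134404971.
G_6 = 134404971. HB_8(134404971) = 8^(8 + 1) + 5·8^5 + 5·8^4 + 5·8^3 + 5·8^2 + 5·8 + 3. Bump = 3487116549. G_7 = 3487116548.

134404971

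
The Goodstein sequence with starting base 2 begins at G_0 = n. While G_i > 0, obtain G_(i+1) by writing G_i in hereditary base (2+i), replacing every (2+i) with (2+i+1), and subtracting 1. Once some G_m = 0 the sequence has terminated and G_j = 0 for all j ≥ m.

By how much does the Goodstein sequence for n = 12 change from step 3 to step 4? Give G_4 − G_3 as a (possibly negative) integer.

264334

12 —HB2→ 2^(2 + 1) + 2^2 —bump→ 3^(3 + 1) + 3^3 = 108 —(−1)→ 107
107 —HB3→ 3^(3 + 1) + 2·3^2 + 2·3 + 2 —bump→ 4^(4 + 1) + 2·4^2 + 2·4 + 2 = 1066 —(−1)→ 1065
1065 —HB4→ 4^(4 + 1) + 2·4^2 + 2·4 + 1 —bump→ 5^(5 + 1) + 2·5^2 + 2·5 + 1 = 15686 —(−1)→ 15685
15685 —HB5→ 5^(5 + 1) + 2·5^2 + 2·5 —bump→ 6^(6 + 1) + 2·6^2 + 2·6 = 280020 —(−1)→ 280019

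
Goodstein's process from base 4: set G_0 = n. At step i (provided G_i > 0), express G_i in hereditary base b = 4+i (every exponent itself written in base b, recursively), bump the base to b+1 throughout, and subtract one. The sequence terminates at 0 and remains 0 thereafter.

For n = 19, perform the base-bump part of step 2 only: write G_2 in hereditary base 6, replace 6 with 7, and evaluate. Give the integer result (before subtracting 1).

50

step 0: 19 = 4^2 + 3; sub 5 for 4: 5^2 + 3; = 28; G_1 = 28−1 = 27
step 1: 27 = 5^2 + 2; sub 6 for 5: 6^2 + 2; = 38; G_2 = 38−1 = 37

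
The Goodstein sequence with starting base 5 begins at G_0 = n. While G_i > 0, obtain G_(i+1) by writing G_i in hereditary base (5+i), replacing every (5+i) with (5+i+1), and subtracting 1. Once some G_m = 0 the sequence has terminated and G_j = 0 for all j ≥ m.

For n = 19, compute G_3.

25

19 —HB5→ 3·5 + 4 —bump→ 3·6 + 4 = 22 —(−1)→ 21
21 —HB6→ 3·6 + 3 —bump→ 3·7 + 3 = 24 —(−1)→ 23
23 —HB7→ 3·7 + 2 —bump→ 3·8 + 2 = 26 —(−1)→ 25
25 —HB8→ 3·8 + 1 —bump→ 3·9 + 1 = 28 —(−1)→ 27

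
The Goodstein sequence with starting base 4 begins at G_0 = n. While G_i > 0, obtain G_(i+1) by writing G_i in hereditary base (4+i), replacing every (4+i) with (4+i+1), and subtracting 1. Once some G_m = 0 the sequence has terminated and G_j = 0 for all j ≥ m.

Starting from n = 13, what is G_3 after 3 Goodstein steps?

18

i=0: 13 = 3·4 + 1 (b=4); 4→5: 3·5 + 1 = 16; 16−1 = 15
i=1: 15 = 3·5 (b=5); 5→6: 3·6 = 18; 18−1 = 17
i=2: 17 = 2·6 + 5 (b=6); 6→7: 2·7 + 5 = 19; 19−1 = 18
i=3: 18 = 2·7 + 4 (b=7); 7→8: 2·8 + 4 = 20; 20−1 = 19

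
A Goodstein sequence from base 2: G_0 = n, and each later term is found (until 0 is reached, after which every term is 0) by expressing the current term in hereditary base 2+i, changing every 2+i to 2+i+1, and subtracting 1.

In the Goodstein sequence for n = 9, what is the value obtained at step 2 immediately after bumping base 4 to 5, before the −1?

9843

G_0 = 9. HB_2(9) = 2^(2 + 1) + 1. Bump = 82. G_1 = 81.
G_1 = 81. HB_3(81) = 3^(3 + 1). Bump = 1024. G_2 = 1023.
G_2 = 1023. HB_4(1023) = 3·4^4 + 3·4^3 + 3·4^2 + 3·4 + 3. Bump = 9843. G_3 = 9842.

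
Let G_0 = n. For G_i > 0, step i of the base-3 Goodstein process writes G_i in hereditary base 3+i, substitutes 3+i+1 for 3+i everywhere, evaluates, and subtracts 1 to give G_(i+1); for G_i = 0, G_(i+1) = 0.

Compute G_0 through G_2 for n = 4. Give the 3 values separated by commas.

4 —HB3→ 3 + 1 —bump→ 4 + 1 = 5 —(−1)→ 4
4 —HB4→ 4 —bump→ 5 = 5 —(−1)→ 4

4, 4, 4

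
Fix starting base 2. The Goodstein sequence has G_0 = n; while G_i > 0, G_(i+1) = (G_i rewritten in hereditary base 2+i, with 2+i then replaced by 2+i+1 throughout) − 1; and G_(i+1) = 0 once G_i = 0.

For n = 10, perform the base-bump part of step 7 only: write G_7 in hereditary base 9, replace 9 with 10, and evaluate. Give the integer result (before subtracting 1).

base 2: 10 = 2^(2 + 1) + 2; at 3: 3^(3 + 1) + 3 = 84; next = 83
base 3: 83 = 3^(3 + 1) + 2; at 4: 4^(4 + 1) + 2 = 1026; next = 1025
base 4: 1025 = 4^(4 + 1) + 1; at 5: 5^(5 + 1) + 1 = 15626; next = 15625
base 5: 15625 = 5^(5 + 1); at 6: 6^(6 + 1) = 279936; next = 279935
base 6: 279935 = 5·6^6 + 5·6^5 + 5·6^4 + 5·6^3 + 5·6^2 + 5·6 + 5; at 7: 5·7^7 + 5·7^5 + 5·7^4 + 5·7^3 + 5·7^2 + 5·7 + 5 = 4215755; next = 4215754
base 7: 4215754 = 5·7^7 + 5·7^5 + 5·7^4 + 5·7^3 + 5·7^2 + 5·7 + 4; at 8: 5·8^8 + 5·8^5 + 5·8^4 + 5·8^3 + 5·8^2 + 5·8 + 4 = 84073324; next = 84073323
base 8: 84073323 = 5·8^8 + 5·8^5 + 5·8^4 + 5·8^3 + 5·8^2 + 5·8 + 3; at 9: 5·9^9 + 5·9^5 + 5·9^4 + 5·9^3 + 5·9^2 + 5·9 + 3 = 1937434593; next = 1937434592
base 9: 1937434592 = 5·9^9 + 5·9^5 + 5·9^4 + 5·9^3 + 5·9^2 + 5·9 + 2; at 10: 5·10^10 + 5·10^5 + 5·10^4 + 5·10^3 + 5·10^2 + 5·10 + 2 = 50000555552; next = 50000555551

50000555552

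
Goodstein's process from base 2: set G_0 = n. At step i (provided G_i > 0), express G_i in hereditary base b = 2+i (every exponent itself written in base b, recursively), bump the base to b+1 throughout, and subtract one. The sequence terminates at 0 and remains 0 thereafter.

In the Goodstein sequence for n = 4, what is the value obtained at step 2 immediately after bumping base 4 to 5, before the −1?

4 —HB2→ 2^2 —bump→ 3^3 = 27 —(−1)→ 26
26 —HB3→ 2·3^2 + 2·3 + 2 —bump→ 2·4^2 + 2·4 + 2 = 42 —(−1)→ 41
41 —HB4→ 2·4^2 + 2·4 + 1 —bump→ 2·5^2 + 2·5 + 1 = 61 —(−1)→ 60

61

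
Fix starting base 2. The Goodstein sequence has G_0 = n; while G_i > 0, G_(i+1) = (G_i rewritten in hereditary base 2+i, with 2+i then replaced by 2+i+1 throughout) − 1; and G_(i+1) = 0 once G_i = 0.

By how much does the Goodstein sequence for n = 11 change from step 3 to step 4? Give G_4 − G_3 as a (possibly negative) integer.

264310

i=0: 11 = 2^(2 + 1) + 2 + 1 (b=2); 2→3: 3^(3 + 1) + 3 + 1 = 85; 85−1 = 84
i=1: 84 = 3^(3 + 1) + 3 (b=3); 3→4: 4^(4 + 1) + 4 = 1028; 1028−1 = 1027
i=2: 1027 = 4^(4 + 1) + 3 (b=4); 4→5: 5^(5 + 1) + 3 = 15628; 15628−1 = 15627
i=3: 15627 = 5^(5 + 1) + 2 (b=5); 5→6: 6^(6 + 1) + 2 = 279938; 279938−1 = 279937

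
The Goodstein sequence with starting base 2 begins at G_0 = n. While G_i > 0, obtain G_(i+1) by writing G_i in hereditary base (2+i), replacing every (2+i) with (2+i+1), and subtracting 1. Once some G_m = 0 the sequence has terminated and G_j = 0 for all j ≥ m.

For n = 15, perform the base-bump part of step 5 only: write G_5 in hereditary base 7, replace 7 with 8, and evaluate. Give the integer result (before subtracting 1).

step 0: 15 = 2^(2 + 1) + 2^2 + 2 + 1; sub 3 for 2: 3^(3 + 1) + 3^3 + 3 + 1; = 112; G_1 = 112−1 = 111
step 1: 111 = 3^(3 + 1) + 3^3 + 3; sub 4 for 3: 4^(4 + 1) + 4^4 + 4; = 1284; G_2 = 1284−1 = 1283
step 2: 1283 = 4^(4 + 1) + 4^4 + 3; sub 5 for 4: 5^(5 + 1) + 5^5 + 3; = 18753; G_3 = 18753−1 = 18752
step 3: 18752 = 5^(5 + 1) + 5^5 + 2; sub 6 for 5: 6^(6 + 1) + 6^6 + 2; = 326594; G_4 = 326594−1 = 326593
step 4: 326593 = 6^(6 + 1) + 6^6 + 1; sub 7 for 6: 7^(7 + 1) + 7^7 + 1; = 6588345; G_5 = 6588345−1 = 6588344
step 5: 6588344 = 7^(7 + 1) + 7^7; sub 8 for 7: 8^(8 + 1) + 8^8; = 150994944; G_6 = 150994944−1 = 150994943

150994944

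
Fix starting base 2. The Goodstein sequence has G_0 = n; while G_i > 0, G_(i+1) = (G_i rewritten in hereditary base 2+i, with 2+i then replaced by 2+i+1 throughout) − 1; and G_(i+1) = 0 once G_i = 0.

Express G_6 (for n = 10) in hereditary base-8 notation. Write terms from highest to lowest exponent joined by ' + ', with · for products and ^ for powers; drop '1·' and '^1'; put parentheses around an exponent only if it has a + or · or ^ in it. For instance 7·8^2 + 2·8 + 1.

5·8^8 + 5·8^5 + 5·8^4 + 5·8^3 + 5·8^2 + 5·8 + 3

(0) 10|_2 = 2^(2 + 1) + 2 ↦ 3^(3 + 1) + 3|_3 = 84 ⇒ 83
(1) 83|_3 = 3^(3 + 1) + 2 ↦ 4^(4 + 1) + 2|_4 = 1026 ⇒ 1025
(2) 1025|_4 = 4^(4 + 1) + 1 ↦ 5^(5 + 1) + 1|_5 = 15626 ⇒ 15625
(3) 15625|_5 = 5^(5 + 1) ↦ 6^(6 + 1)|_6 = 279936 ⇒ 279935
(4) 279935|_6 = 5·6^6 + 5·6^5 + 5·6^4 + 5·6^3 + 5·6^2 + 5·6 + 5 ↦ 5·7^7 + 5·7^5 + 5·7^4 + 5·7^3 + 5·7^2 + 5·7 + 5|_7 = 4215755 ⇒ 4215754
(5) 4215754|_7 = 5·7^7 + 5·7^5 + 5·7^4 + 5·7^3 + 5·7^2 + 5·7 + 4 ↦ 5·8^8 + 5·8^5 + 5·8^4 + 5·8^3 + 5·8^2 + 5·8 + 4|_8 = 84073324 ⇒ 84073323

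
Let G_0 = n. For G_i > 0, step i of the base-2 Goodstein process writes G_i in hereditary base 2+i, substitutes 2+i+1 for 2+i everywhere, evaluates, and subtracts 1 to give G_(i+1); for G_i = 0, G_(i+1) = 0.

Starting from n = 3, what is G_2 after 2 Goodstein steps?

3

base 2: 3 = 2 + 1; at 3: 3 + 1 = 4; next = 3
base 3: 3 = 3; at 4: 4 = 4; next = 3
base 4: 3 = 3; at 5: 3 = 3; next = 2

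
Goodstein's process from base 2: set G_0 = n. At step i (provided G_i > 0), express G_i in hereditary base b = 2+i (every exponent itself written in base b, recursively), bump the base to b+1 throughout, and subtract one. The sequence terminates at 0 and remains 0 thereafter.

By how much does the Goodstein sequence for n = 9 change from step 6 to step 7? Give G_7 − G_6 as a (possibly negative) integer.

1111930522

9 —HB2→ 2^(2 + 1) + 1 —bump→ 3^(3 + 1) + 1 = 82 —(−1)→ 81
81 —HB3→ 3^(3 + 1) —bump→ 4^(4 + 1) = 1024 —(−1)→ 1023
1023 —HB4→ 3·4^4 + 3·4^3 + 3·4^2 + 3·4 + 3 —bump→ 3·5^5 + 3·5^3 + 3·5^2 + 3·5 + 3 = 9843 —(−1)→ 9842
9842 —HB5→ 3·5^5 + 3·5^3 + 3·5^2 + 3·5 + 2 —bump→ 3·6^6 + 3·6^3 + 3·6^2 + 3·6 + 2 = 140744 —(−1)→ 140743
140743 —HB6→ 3·6^6 + 3·6^3 + 3·6^2 + 3·6 + 1 —bump→ 3·7^7 + 3·7^3 + 3·7^2 + 3·7 + 1 = 2471827 —(−1)→ 2471826
2471826 —HB7→ 3·7^7 + 3·7^3 + 3·7^2 + 3·7 —bump→ 3·8^8 + 3·8^3 + 3·8^2 + 3·8 = 50333400 —(−1)→ 50333399
50333399 —HB8→ 3·8^8 + 3·8^3 + 3·8^2 + 2·8 + 7 —bump→ 3·9^9 + 3·9^3 + 3·9^2 + 2·9 + 7 = 1162263922 —(−1)→ 1162263921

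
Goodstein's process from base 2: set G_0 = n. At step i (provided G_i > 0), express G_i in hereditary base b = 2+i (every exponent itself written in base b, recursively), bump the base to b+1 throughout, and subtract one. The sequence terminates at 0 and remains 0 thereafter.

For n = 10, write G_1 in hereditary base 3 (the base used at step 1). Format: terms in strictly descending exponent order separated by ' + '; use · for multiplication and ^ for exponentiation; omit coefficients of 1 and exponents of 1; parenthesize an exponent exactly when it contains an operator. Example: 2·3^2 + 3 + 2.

3^(3 + 1) + 2

[0] 10 ≡ 2^(2 + 1) + 2 (base 2). Lift 3: 84. −1: 83.
[1] 83 ≡ 3^(3 + 1) + 2 (base 3). Lift 4: 1026. −1: 1025.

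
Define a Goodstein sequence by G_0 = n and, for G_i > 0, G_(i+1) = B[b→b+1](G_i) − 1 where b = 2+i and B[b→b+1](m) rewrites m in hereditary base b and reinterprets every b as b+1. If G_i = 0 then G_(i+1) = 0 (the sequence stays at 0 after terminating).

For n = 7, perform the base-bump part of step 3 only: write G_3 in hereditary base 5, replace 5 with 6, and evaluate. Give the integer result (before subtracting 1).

46658

(0) 7|_2 = 2^2 + 2 + 1 ↦ 3^3 + 3 + 1|_3 = 31 ⇒ 30
(1) 30|_3 = 3^3 + 3 ↦ 4^4 + 4|_4 = 260 ⇒ 259
(2) 259|_4 = 4^4 + 3 ↦ 5^5 + 3|_5 = 3128 ⇒ 3127
(3) 3127|_5 = 5^5 + 2 ↦ 6^6 + 2|_6 = 46658 ⇒ 46657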